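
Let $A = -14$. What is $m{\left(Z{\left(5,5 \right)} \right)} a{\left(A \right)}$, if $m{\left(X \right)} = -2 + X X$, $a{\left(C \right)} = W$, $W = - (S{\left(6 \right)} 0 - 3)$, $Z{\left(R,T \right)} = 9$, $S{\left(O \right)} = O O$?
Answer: $237$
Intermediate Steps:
$S{\left(O \right)} = O^{2}$
$W = 3$ ($W = - (6^{2} \cdot 0 - 3) = - (36 \cdot 0 - 3) = - (0 - 3) = \left(-1\right) \left(-3\right) = 3$)
$a{\left(C \right)} = 3$
$m{\left(X \right)} = -2 + X^{2}$
$m{\left(Z{\left(5,5 \right)} \right)} a{\left(A \right)} = \left(-2 + 9^{2}\right) 3 = \left(-2 + 81\right) 3 = 79 \cdot 3 = 237$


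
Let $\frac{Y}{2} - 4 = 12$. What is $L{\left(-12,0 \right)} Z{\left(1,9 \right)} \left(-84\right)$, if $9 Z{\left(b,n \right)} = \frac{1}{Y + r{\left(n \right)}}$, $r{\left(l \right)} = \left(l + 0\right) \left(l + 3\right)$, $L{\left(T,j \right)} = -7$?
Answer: $\frac{7}{15} \approx 0.46667$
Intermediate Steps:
$Y = 32$ ($Y = 8 + 2 \cdot 12 = 8 + 24 = 32$)
$r{\left(l \right)} = l \left(3 + l\right)$
$Z{\left(b,n \right)} = \frac{1}{9 \left(32 + n \left(3 + n\right)\right)}$
$L{\left(-12,0 \right)} Z{\left(1,9 \right)} \left(-84\right) = - 7 \frac{1}{9 \left(32 + 9 \left(3 + 9\right)\right)} \left(-84\right) = - 7 \frac{1}{9 \left(32 + 9 \cdot 12\right)} \left(-84\right) = - 7 \frac{1}{9 \left(32 + 108\right)} \left(-84\right) = - 7 \frac{1}{9 \cdot 140} \left(-84\right) = - 7 \cdot \frac{1}{9} \cdot \frac{1}{140} \left(-84\right) = \left(-7\right) \frac{1}{1260} \left(-84\right) = \left(- \frac{1}{180}\right) \left(-84\right) = \frac{7}{15}$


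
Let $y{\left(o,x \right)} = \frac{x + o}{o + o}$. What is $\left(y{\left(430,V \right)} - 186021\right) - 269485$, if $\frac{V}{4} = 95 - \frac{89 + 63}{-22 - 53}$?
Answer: $- \frac{14690037821}{32250} \approx -4.5551 \cdot 10^{5}$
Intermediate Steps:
$V = \frac{29108}{75}$ ($V = 4 \left(95 - \frac{89 + 63}{-22 - 53}\right) = 4 \left(95 - \frac{152}{-75}\right) = 4 \left(95 - 152 \left(- \frac{1}{75}\right)\right) = 4 \left(95 - - \frac{152}{75}\right) = 4 \left(95 + \frac{152}{75}\right) = 4 \cdot \frac{7277}{75} = \frac{29108}{75} \approx 388.11$)
$y{\left(o,x \right)} = \frac{o + x}{2 o}$
$\left(y{\left(430,V \right)} - 186021\right) - 269485 = \left(\frac{430 + \frac{29108}{75}}{2 \cdot 430} - 186021\right) - 269485 = \left(\frac{1}{2} \cdot \frac{1}{430} \cdot \frac{61358}{75} - 186021\right) - 269485 = \left(\frac{30679}{32250} - 186021\right) - 269485 = - \frac{5999146571}{32250} - 269485 = - \frac{14690037821}{32250}$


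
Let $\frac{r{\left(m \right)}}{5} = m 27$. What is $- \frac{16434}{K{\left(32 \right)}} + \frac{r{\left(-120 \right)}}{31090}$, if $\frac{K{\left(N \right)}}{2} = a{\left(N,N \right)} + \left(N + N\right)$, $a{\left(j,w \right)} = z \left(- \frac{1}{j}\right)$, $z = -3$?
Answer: $- \frac{820815516}{6376559} \approx -128.72$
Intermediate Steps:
$r{\left(m \right)} = 135 m$ ($r{\left(m \right)} = 5 m 27 = 5 \cdot 27 m = 135 m$)
$a{\left(j,w \right)} = \frac{3}{j}$ ($a{\left(j,w \right)} = - 3 \left(- \frac{1}{j}\right) = \frac{3}{j}$)
$K{\left(N \right)} = 4 N + \frac{6}{N}$ ($K{\left(N \right)} = 2 \left(\frac{3}{N} + \left(N + N\right)\right) = 2 \left(\frac{3}{N} + 2 N\right) = 2 \left(2 N + \frac{3}{N}\right) = 4 N + \frac{6}{N}$)
$- \frac{16434}{K{\left(32 \right)}} + \frac{r{\left(-120 \right)}}{31090} = - \frac{16434}{4 \cdot 32 + \frac{6}{32}} + \frac{135 \left(-120\right)}{31090} = - \frac{16434}{128 + 6 \cdot \frac{1}{32}} - \frac{1620}{3109} = - \frac{16434}{128 + \frac{3}{16}} - \frac{1620}{3109} = - \frac{16434}{\frac{2051}{16}} - \frac{1620}{3109} = \left(-16434\right) \frac{16}{2051} - \frac{1620}{3109} = - \frac{262944}{2051} - \frac{1620}{3109} = - \frac{820815516}{6376559}$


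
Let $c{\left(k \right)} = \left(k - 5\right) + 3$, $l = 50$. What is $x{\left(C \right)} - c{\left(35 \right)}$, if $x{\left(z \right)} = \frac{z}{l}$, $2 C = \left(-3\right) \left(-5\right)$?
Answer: $- \frac{657}{20} \approx -32.85$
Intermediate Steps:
$C = \frac{15}{2}$ ($C = \frac{\left(-3\right) \left(-5\right)}{2} = \frac{1}{2} \cdot 15 = \frac{15}{2} \approx 7.5$)
$c{\left(k \right)} = -2 + k$ ($c{\left(k \right)} = \left(-5 + k\right) + 3 = -2 + k$)
$x{\left(z \right)} = \frac{z}{50}$
$x{\left(C \right)} - c{\left(35 \right)} = \frac{1}{50} \cdot \frac{15}{2} - \left(-2 + 35\right) = \frac{3}{20} - 33 = - \frac{657}{20}$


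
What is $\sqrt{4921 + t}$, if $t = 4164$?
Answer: $\sqrt{9085} \approx 95.315$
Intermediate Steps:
$\sqrt{4921 + t} = \sqrt{4921 + 4164} = \sqrt{9085}$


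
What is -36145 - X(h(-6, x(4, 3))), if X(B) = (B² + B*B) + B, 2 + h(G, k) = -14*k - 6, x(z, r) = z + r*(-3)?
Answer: -43895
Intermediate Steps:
x(z, r) = z - 3*r
h(G, k) = -8 - 14*k (h(G, k) = -2 + (-14*k - 6) = -2 + (-6 - 14*k) = -8 - 14*k)
X(B) = B + 2*B² (X(B) = (B² + B²) + B = 2*B² + B = B + 2*B²)
-36145 - X(h(-6, x(4, 3))) = -36145 - (-8 - 14*(4 - 3*3))*(1 + 2*(-8 - 14*(4 - 3*3))) = -36145 - (-8 - 14*(4 - 9))*(1 + 2*(-8 - 14*(4 - 9))) = -36145 - (-8 - 14*(-5))*(1 + 2*(-8 - 14*(-5))) = -36145 - (-8 + 70)*(1 + 2*(-8 + 70)) = -36145 - 62*(1 + 2*62) = -36145 - 62*(1 + 124) = -36145 - 62*125 = -36145 - 1*7750 = -36145 - 7750 = -43895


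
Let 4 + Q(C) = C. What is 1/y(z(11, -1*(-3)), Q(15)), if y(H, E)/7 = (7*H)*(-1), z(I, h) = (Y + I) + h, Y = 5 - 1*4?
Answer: -1/735 ≈ -0.0013605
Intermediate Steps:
Q(C) = -4 + C
Y = 1 (Y = 5 - 4 = 1)
z(I, h) = 1 + I + h (z(I, h) = (1 + I) + h = 1 + I + h)
y(H, E) = -49*H (y(H, E) = 7*((7*H)*(-1)) = 7*(-7*H) = -49*H)
1/y(z(11, -1*(-3)), Q(15)) = 1/(-49*(1 + 11 - 1*(-3))) = 1/(-49*(1 + 11 + 3)) = 1/(-49*15) = 1/(-735) = -1/735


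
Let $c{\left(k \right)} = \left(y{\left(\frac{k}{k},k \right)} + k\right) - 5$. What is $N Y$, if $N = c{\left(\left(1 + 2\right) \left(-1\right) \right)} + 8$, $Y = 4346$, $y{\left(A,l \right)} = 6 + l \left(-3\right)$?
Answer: $65190$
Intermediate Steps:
$y{\left(A,l \right)} = 6 - 3 l$
$c{\left(k \right)} = 1 - 2 k$ ($c{\left(k \right)} = \left(\left(6 - 3 k\right) + k\right) - 5 = \left(6 - 2 k\right) - 5 = 1 - 2 k$)
$N = 15$ ($N = \left(1 - 2 \left(1 + 2\right) \left(-1\right)\right) + 8 = \left(1 - 2 \cdot 3 \left(-1\right)\right) + 8 = \left(1 - -6\right) + 8 = \left(1 + 6\right) + 8 = 7 + 8 = 15$)
$N Y = 15 \cdot 4346 = 65190$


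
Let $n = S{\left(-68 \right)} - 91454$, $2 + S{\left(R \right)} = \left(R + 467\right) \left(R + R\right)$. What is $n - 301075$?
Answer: $-446795$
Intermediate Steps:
$S{\left(R \right)} = -2 + 2 R \left(467 + R\right)$ ($S{\left(R \right)} = -2 + \left(R + 467\right) \left(R + R\right) = -2 + \left(467 + R\right) 2 R = -2 + 2 R \left(467 + R\right)$)
$n = -145720$ ($n = \left(-2 + 2 \left(-68\right)^{2} + 934 \left(-68\right)\right) - 91454 = \left(-2 + 2 \cdot 4624 - 63512\right) - 91454 = \left(-2 + 9248 - 63512\right) - 91454 = -54266 - 91454 = -145720$)
$n - 301075 = -145720 - 301075 = -446795$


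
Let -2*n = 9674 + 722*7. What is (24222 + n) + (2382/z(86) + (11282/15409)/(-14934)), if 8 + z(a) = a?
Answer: 25261319094320/1495767039 ≈ 16889.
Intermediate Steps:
z(a) = -8 + a
n = -7364 (n = -(9674 + 722*7)/2 = -(9674 + 5054)/2 = -½*14728 = -7364)
(24222 + n) + (2382/z(86) + (11282/15409)/(-14934)) = (24222 - 7364) + (2382/(-8 + 86) + (11282/15409)/(-14934)) = 16858 + (2382/78 + (11282*(1/15409))*(-1/14934)) = 16858 + (2382*(1/78) + (11282/15409)*(-1/14934)) = 16858 + (397/13 - 5641/115059003) = 16858 + 45678350858/1495767039 = 25261319094320/1495767039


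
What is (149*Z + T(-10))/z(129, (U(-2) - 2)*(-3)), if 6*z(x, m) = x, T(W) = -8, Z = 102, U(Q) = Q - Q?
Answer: 30380/43 ≈ 706.51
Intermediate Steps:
U(Q) = 0
z(x, m) = x/6
(149*Z + T(-10))/z(129, (U(-2) - 2)*(-3)) = (149*102 - 8)/(((1/6)*129)) = (15198 - 8)/(43/2) = 15190*(2/43) = 30380/43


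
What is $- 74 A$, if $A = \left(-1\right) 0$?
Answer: $0$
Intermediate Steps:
$A = 0$
$- 74 A = \left(-74\right) 0 = 0$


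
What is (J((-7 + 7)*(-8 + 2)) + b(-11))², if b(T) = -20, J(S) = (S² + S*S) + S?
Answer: 400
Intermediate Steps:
J(S) = S + 2*S² (J(S) = (S² + S²) + S = 2*S² + S = S + 2*S²)
(J((-7 + 7)*(-8 + 2)) + b(-11))² = (((-7 + 7)*(-8 + 2))*(1 + 2*((-7 + 7)*(-8 + 2))) - 20)² = ((0*(-6))*(1 + 2*(0*(-6))) - 20)² = (0*(1 + 2*0) - 20)² = (0*(1 + 0) - 20)² = (0*1 - 20)² = (0 - 20)² = (-20)² = 400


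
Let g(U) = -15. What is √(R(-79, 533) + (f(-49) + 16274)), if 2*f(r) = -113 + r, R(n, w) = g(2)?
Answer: √16178 ≈ 127.19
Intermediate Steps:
R(n, w) = -15
f(r) = -113/2 + r/2 (f(r) = (-113 + r)/2 = -113/2 + r/2)
√(R(-79, 533) + (f(-49) + 16274)) = √(-15 + ((-113/2 + (½)*(-49)) + 16274)) = √(-15 + ((-113/2 - 49/2) + 16274)) = √(-15 + (-81 + 16274)) = √(-15 + 16193) = √16178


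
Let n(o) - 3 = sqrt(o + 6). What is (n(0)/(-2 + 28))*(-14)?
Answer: -21/13 - 7*sqrt(6)/13 ≈ -2.9343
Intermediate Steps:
n(o) = 3 + sqrt(6 + o) (n(o) = 3 + sqrt(o + 6) = 3 + sqrt(6 + o))
(n(0)/(-2 + 28))*(-14) = ((3 + sqrt(6 + 0))/(-2 + 28))*(-14) = ((3 + sqrt(6))/26)*(-14) = ((3 + sqrt(6))*(1/26))*(-14) = (3/26 + sqrt(6)/26)*(-14) = -21/13 - 7*sqrt(6)/13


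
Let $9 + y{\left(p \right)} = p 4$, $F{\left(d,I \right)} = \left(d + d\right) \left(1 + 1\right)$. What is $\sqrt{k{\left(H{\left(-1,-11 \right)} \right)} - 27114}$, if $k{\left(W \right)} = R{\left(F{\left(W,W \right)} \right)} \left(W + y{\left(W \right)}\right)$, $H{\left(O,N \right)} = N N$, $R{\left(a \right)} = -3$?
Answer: $i \sqrt{28902} \approx 170.01 i$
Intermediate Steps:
$F{\left(d,I \right)} = 4 d$ ($F{\left(d,I \right)} = 2 d 2 = 4 d$)
$H{\left(O,N \right)} = N^{2}$
$y{\left(p \right)} = -9 + 4 p$ ($y{\left(p \right)} = -9 + p 4 = -9 + 4 p$)
$k{\left(W \right)} = 27 - 15 W$ ($k{\left(W \right)} = - 3 \left(W + \left(-9 + 4 W\right)\right) = - 3 \left(-9 + 5 W\right) = 27 - 15 W$)
$\sqrt{k{\left(H{\left(-1,-11 \right)} \right)} - 27114} = \sqrt{\left(27 - 15 \left(-11\right)^{2}\right) - 27114} = \sqrt{\left(27 - 1815\right) - 27114} = \sqrt{-1788 - 27114} = \sqrt{-28902} = i \sqrt{28902}$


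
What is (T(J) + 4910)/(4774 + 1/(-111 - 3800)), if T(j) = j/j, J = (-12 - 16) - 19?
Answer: 19206921/18671113 ≈ 1.0287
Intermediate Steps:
J = -47 (J = -28 - 19 = -47)
T(j) = 1
(T(J) + 4910)/(4774 + 1/(-111 - 3800)) = (1 + 4910)/(4774 + 1/(-111 - 3800)) = 4911/(4774 + 1/(-3911)) = 4911/(4774 - 1/3911) = 4911/(18671113/3911) = 4911*(3911/18671113) = 19206921/18671113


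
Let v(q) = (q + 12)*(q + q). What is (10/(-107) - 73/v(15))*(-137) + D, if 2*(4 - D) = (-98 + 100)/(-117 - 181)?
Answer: 188244949/6456915 ≈ 29.154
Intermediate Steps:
v(q) = 2*q*(12 + q) (v(q) = (12 + q)*(2*q) = 2*q*(12 + q))
D = 1193/298 (D = 4 - (-98 + 100)/(2*(-117 - 181)) = 4 - 1/(-298) = 4 - (-1)/298 = 4 - 1/2*(-1/149) = 4 + 1/298 = 1193/298 ≈ 4.0034)
(10/(-107) - 73/v(15))*(-137) + D = (10/(-107) - 73*1/(30*(12 + 15)))*(-137) + 1193/298 = (10*(-1/107) - 73/(2*15*27))*(-137) + 1193/298 = (-10/107 - 73/810)*(-137) + 1193/298 = -15911/86670*(-137) + 1193/298 = 2179807/86670 + 1193/298 = 188244949/6456915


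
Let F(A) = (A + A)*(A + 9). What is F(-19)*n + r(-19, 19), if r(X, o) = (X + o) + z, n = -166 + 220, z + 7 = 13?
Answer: 20526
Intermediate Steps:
z = 6 (z = -7 + 13 = 6)
F(A) = 2*A*(9 + A) (F(A) = (2*A)*(9 + A) = 2*A*(9 + A))
n = 54
r(X, o) = 6 + X + o (r(X, o) = (X + o) + 6 = 6 + X + o)
F(-19)*n + r(-19, 19) = (2*(-19)*(9 - 19))*54 + (6 - 19 + 19) = (2*(-19)*(-10))*54 + 6 = 380*54 + 6 = 20520 + 6 = 20526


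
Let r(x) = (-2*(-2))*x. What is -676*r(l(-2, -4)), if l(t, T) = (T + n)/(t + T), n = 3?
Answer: -1352/3 ≈ -450.67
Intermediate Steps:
l(t, T) = (3 + T)/(T + t) (l(t, T) = (T + 3)/(t + T) = (3 + T)/(T + t))
r(x) = 4*x
-676*r(l(-2, -4)) = -2704*(3 - 4)/(-4 - 2) = -2704*-1/(-6) = -2704*(-⅙*(-1)) = -2704/6 = -676*⅔ = -1352/3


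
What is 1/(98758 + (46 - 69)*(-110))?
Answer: 1/101288 ≈ 9.8728e-6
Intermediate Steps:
1/(98758 + (46 - 69)*(-110)) = 1/(98758 - 23*(-110)) = 1/(98758 + 2530) = 1/101288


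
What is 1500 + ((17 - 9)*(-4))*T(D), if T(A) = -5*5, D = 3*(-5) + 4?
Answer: 2300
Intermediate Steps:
D = -11 (D = -15 + 4 = -11)
T(A) = -25
1500 + ((17 - 9)*(-4))*T(D) = 1500 + ((17 - 9)*(-4))*(-25) = 1500 + (8*(-4))*(-25) = 1500 - 32*(-25) = 1500 + 800 = 2300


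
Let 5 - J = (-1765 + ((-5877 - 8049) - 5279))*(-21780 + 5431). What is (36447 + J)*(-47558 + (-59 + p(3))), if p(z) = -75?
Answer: 16348916703976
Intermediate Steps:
J = -342838525 (J = 5 - (-1765 + ((-5877 - 8049) - 5279))*(-21780 + 5431) = 5 - (-1765 + (-13926 - 5279))*(-16349) = 5 - (-1765 - 19205)*(-16349) = 5 - (-20970)*(-16349) = 5 - 1*342838530 = 5 - 342838530 = -342838525)
(36447 + J)*(-47558 + (-59 + p(3))) = (36447 - 342838525)*(-47558 + (-59 - 75)) = -342802078*(-47558 - 134) = -342802078*(-47692) = 16348916703976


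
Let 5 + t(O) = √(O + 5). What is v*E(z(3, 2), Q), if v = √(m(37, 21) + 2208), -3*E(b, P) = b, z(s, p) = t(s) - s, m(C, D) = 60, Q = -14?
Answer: 12*√7*(4 - √2) ≈ 82.096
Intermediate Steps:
t(O) = -5 + √(5 + O) (t(O) = -5 + √(O + 5) = -5 + √(5 + O))
z(s, p) = -5 + √(5 + s) - s (z(s, p) = (-5 + √(5 + s)) - s = -5 + √(5 + s) - s)
E(b, P) = -b/3
v = 18*√7 (v = √(60 + 2208) = √2268 = 18*√7 ≈ 47.624)
v*E(z(3, 2), Q) = (18*√7)*(-(-5 + √(5 + 3) - 1*3)/3) = (18*√7)*(-(-5 + √8 - 3)/3) = (18*√7)*(-(-5 + 2*√2 - 3)/3) = (18*√7)*(-(-8 + 2*√2)/3) = (18*√7)*(8/3 - 2*√2/3) = 18*√7*(8/3 - 2*√2/3)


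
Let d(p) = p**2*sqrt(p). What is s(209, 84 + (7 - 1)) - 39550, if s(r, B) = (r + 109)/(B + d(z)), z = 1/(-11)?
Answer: 2*(-19775*sqrt(11) + 2368635621*I)/(sqrt(11) - 119790*I) ≈ -39546.0 - 9.7827e-5*I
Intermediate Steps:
z = -1/11 ≈ -0.090909
d(p) = p**(5/2)
s(r, B) = (109 + r)/(B + I*sqrt(11)/1331) (s(r, B) = (r + 109)/(B + (-1/11)**(5/2)) = (109 + r)/(B + I*sqrt(11)/1331))
s(209, 84 + (7 - 1)) - 39550 = 1331*(109 + 209)/(1331*(84 + (7 - 1)) + I*sqrt(11)) - 39550 = 1331*318/(1331*(84 + 6) + I*sqrt(11)) - 39550 = 1331*318/(1331*90 + I*sqrt(11)) - 39550 = 1331*318/(119790 + I*sqrt(11)) - 39550 = 423258/(119790 + I*sqrt(11)) - 39550 = -39550 + 423258/(119790 + I*sqrt(11))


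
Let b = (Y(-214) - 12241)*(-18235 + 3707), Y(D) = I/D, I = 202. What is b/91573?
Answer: 19030052864/9798311 ≈ 1942.2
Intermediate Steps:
Y(D) = 202/D
b = 19030052864/107 (b = (202/(-214) - 12241)*(-18235 + 3707) = (202*(-1/214) - 12241)*(-14528) = (-101/107 - 12241)*(-14528) = -1309888/107*(-14528) = 19030052864/107 ≈ 1.7785e+8)
b/91573 = (19030052864/107)/91573 = (19030052864/107)*(1/91573) = 19030052864/9798311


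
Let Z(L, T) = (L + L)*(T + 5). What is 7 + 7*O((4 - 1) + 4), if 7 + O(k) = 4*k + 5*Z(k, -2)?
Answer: 1624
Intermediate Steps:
Z(L, T) = 2*L*(5 + T) (Z(L, T) = (2*L)*(5 + T) = 2*L*(5 + T))
O(k) = -7 + 34*k (O(k) = -7 + (4*k + 5*(2*k*(5 - 2))) = -7 + (4*k + 5*(2*k*3)) = -7 + (4*k + 5*(6*k)) = -7 + (4*k + 30*k) = -7 + 34*k)
7 + 7*O((4 - 1) + 4) = 7 + 7*(-7 + 34*((4 - 1) + 4)) = 7 + 7*(-7 + 34*(3 + 4)) = 7 + 7*(-7 + 34*7) = 7 + 7*(-7 + 238) = 7 + 7*231 = 7 + 1617 = 1624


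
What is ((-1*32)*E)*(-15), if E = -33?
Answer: -15840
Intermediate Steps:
((-1*32)*E)*(-15) = (-1*32*(-33))*(-15) = -32*(-33)*(-15) = 1056*(-15) = -15840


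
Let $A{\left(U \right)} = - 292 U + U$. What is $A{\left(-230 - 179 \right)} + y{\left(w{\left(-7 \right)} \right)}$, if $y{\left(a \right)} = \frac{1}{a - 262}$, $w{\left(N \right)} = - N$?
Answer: $\frac{30349844}{255} \approx 1.1902 \cdot 10^{5}$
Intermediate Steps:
$A{\left(U \right)} = - 291 U$
$y{\left(a \right)} = \frac{1}{-262 + a}$
$A{\left(-230 - 179 \right)} + y{\left(w{\left(-7 \right)} \right)} = - 291 \left(-230 - 179\right) + \frac{1}{-262 - -7} = \left(-291\right) \left(-409\right) + \frac{1}{-262 + 7} = 119019 + \frac{1}{-255} = 119019 - \frac{1}{255} = \frac{30349844}{255}$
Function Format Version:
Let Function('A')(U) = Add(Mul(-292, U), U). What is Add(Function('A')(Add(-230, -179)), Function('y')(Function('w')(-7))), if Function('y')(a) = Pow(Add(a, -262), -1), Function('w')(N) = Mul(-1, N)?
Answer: Rational(30349844, 255) ≈ 1.1902e+5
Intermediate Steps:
Function('A')(U) = Mul(-291, U)
Function('y')(a) = Pow(Add(-262, a), -1)
Add(Function('A')(Add(-230, -179)), Function('y')(Function('w')(-7))) = Add(Mul(-291, Add(-230, -179)), Pow(Add(-262, Mul(-1, -7)), -1)) = Add(Mul(-291, -409), Pow(Add(-262, 7), -1)) = Add(119019, Pow(-255, -1)) = Add(119019, Rational(-1, 255)) = Rational(30349844, 255)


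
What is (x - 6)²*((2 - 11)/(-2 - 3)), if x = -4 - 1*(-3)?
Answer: 441/5 ≈ 88.200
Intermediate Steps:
x = -1 (x = -4 + 3 = -1)
(x - 6)²*((2 - 11)/(-2 - 3)) = (-1 - 6)²*((2 - 11)/(-2 - 3)) = (-7)²*(-9/(-5)) = 49*(-9*(-⅕)) = 49*(9/5) = 441/5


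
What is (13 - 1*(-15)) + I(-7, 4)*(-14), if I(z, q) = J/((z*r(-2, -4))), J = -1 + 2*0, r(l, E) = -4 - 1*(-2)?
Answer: 29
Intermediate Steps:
r(l, E) = -2 (r(l, E) = -4 + 2 = -2)
J = -1 (J = -1 + 0 = -1)
I(z, q) = 1/(2*z) (I(z, q) = -1/(z*(-2)) = -1/((-2*z)) = -(-1)/(2*z) = 1/(2*z))
(13 - 1*(-15)) + I(-7, 4)*(-14) = (13 - 1*(-15)) + ((½)/(-7))*(-14) = (13 + 15) + ((½)*(-⅐))*(-14) = 28 - 1/14*(-14) = 28 + 1 = 29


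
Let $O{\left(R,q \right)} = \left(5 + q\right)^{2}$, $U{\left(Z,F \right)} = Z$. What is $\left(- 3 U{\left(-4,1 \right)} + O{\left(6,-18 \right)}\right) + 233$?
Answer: $414$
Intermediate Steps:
$\left(- 3 U{\left(-4,1 \right)} + O{\left(6,-18 \right)}\right) + 233 = \left(\left(-3\right) \left(-4\right) + \left(5 - 18\right)^{2}\right) + 233 = \left(12 + \left(-13\right)^{2}\right) + 233 = \left(12 + 169\right) + 233 = 181 + 233 = 414$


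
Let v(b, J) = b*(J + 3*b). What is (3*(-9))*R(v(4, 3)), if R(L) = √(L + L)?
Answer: -54*√30 ≈ -295.77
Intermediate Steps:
R(L) = √2*√L (R(L) = √(2*L) = √2*√L)
(3*(-9))*R(v(4, 3)) = (3*(-9))*(√2*√(4*(3 + 3*4))) = -27*√2*√(4*(3 + 12)) = -27*√2*√(4*15) = -27*√2*√60 = -27*√2*2*√15 = -54*√30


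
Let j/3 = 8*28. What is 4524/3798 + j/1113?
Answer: 60218/33549 ≈ 1.7949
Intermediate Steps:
j = 672 (j = 3*(8*28) = 3*224 = 672)
4524/3798 + j/1113 = 4524/3798 + 672/1113 = 4524*(1/3798) + 672*(1/1113) = 754/633 + 32/53 = 60218/33549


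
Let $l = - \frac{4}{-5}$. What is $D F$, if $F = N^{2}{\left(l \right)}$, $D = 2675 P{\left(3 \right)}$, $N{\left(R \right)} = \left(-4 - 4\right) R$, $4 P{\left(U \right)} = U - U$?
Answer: $0$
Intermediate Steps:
$P{\left(U \right)} = 0$ ($P{\left(U \right)} = \frac{U - U}{4} = \frac{1}{4} \cdot 0 = 0$)
$l = \frac{4}{5}$ ($l = \left(-4\right) \left(- \frac{1}{5}\right) = \frac{4}{5} \approx 0.8$)
$N{\left(R \right)} = - 8 R$ ($N{\left(R \right)} = \left(-4 - 4\right) R = - 8 R$)
$D = 0$ ($D = 2675 \cdot 0 = 0$)
$F = \frac{1024}{25}$ ($F = \left(\left(-8\right) \frac{4}{5}\right)^{2} = \left(- \frac{32}{5}\right)^{2} = \frac{1024}{25} \approx 40.96$)
$D F = 0 \cdot \frac{1024}{25} = 0$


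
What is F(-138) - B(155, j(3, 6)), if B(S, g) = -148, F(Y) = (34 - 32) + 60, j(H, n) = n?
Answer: 210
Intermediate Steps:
F(Y) = 62 (F(Y) = 2 + 60 = 62)
F(-138) - B(155, j(3, 6)) = 62 - 1*(-148) = 62 + 148 = 210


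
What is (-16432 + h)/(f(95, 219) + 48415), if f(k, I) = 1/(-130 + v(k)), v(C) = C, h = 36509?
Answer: 702695/1694524 ≈ 0.41469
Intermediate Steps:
f(k, I) = 1/(-130 + k)
(-16432 + h)/(f(95, 219) + 48415) = (-16432 + 36509)/(1/(-130 + 95) + 48415) = 20077/(1/(-35) + 48415) = 20077/(-1/35 + 48415) = 20077/(1694524/35) = 20077*(35/1694524) = 702695/1694524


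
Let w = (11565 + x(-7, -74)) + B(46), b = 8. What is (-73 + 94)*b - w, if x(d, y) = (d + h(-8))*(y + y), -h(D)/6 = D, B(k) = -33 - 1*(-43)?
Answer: -5339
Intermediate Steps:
B(k) = 10 (B(k) = -33 + 43 = 10)
h(D) = -6*D
x(d, y) = 2*y*(48 + d) (x(d, y) = (d - 6*(-8))*(y + y) = (d + 48)*(2*y) = (48 + d)*(2*y) = 2*y*(48 + d))
w = 5507 (w = (11565 + 2*(-74)*(48 - 7)) + 10 = (11565 + 2*(-74)*41) + 10 = (11565 - 6068) + 10 = 5497 + 10 = 5507)
(-73 + 94)*b - w = (-73 + 94)*8 - 1*5507 = 21*8 - 5507 = 168 - 5507 = -5339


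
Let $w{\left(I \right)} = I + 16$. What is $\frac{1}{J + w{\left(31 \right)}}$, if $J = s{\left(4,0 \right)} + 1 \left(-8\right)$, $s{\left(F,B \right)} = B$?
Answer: $\frac{1}{39} \approx 0.025641$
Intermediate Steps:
$w{\left(I \right)} = 16 + I$
$J = -8$ ($J = 0 + 1 \left(-8\right) = 0 - 8 = -8$)
$\frac{1}{J + w{\left(31 \right)}} = \frac{1}{-8 + \left(16 + 31\right)} = \frac{1}{-8 + 47} = \frac{1}{39}$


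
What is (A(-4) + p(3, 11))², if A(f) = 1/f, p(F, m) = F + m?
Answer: 3025/16 ≈ 189.06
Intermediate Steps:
A(f) = 1/f
(A(-4) + p(3, 11))² = (1/(-4) + (3 + 11))² = (-¼ + 14)² = (55/4)² = 3025/16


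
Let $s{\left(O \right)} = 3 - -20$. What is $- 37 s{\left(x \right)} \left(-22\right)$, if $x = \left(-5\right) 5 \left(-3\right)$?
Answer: $18722$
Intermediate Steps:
$x = 75$ ($x = \left(-25\right) \left(-3\right) = 75$)
$s{\left(O \right)} = 23$ ($s{\left(O \right)} = 3 + 20 = 23$)
$- 37 s{\left(x \right)} \left(-22\right) = \left(-37\right) 23 \left(-22\right) = \left(-851\right) \left(-22\right) = 18722$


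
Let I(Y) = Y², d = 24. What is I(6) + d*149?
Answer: 3612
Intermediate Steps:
I(6) + d*149 = 6² + 24*149 = 36 + 3576 = 3612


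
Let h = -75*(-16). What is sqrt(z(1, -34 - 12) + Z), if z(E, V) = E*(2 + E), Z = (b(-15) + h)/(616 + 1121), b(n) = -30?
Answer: sqrt(136837)/193 ≈ 1.9167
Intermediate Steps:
h = 1200
Z = 130/193 (Z = (-30 + 1200)/(616 + 1121) = 1170/1737 = 1170*(1/1737) = 130/193 ≈ 0.67358)
sqrt(z(1, -34 - 12) + Z) = sqrt(1*(2 + 1) + 130/193) = sqrt(1*3 + 130/193) = sqrt(3 + 130/193) = sqrt(709/193) = sqrt(136837)/193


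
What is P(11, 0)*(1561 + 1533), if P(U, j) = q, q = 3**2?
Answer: 27846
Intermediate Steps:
q = 9
P(U, j) = 9
P(11, 0)*(1561 + 1533) = 9*(1561 + 1533) = 9*3094 = 27846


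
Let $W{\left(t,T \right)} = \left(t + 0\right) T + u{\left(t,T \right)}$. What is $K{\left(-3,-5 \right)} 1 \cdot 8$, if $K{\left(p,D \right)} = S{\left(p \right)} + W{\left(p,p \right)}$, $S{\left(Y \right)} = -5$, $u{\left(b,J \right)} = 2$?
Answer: $48$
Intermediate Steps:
$W{\left(t,T \right)} = 2 + T t$ ($W{\left(t,T \right)} = \left(t + 0\right) T + 2 = t T + 2 = T t + 2 = 2 + T t$)
$K{\left(p,D \right)} = -3 + p^{2}$ ($K{\left(p,D \right)} = -5 + \left(2 + p p\right) = -5 + \left(2 + p^{2}\right) = -3 + p^{2}$)
$K{\left(-3,-5 \right)} 1 \cdot 8 = \left(-3 + \left(-3\right)^{2}\right) 1 \cdot 8 = \left(-3 + 9\right) 1 \cdot 8 = 6 \cdot 1 \cdot 8 = 6 \cdot 8 = 48$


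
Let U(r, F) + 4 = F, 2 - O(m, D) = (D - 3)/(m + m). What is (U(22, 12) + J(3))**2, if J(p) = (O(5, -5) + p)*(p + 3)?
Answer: 45796/25 ≈ 1831.8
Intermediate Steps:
O(m, D) = 2 - (-3 + D)/(2*m) (O(m, D) = 2 - (D - 3)/(m + m) = 2 - (-3 + D)/(2*m))
U(r, F) = -4 + F
J(p) = (3 + p)*(14/5 + p) (J(p) = ((1/2)*(3 - 1*(-5) + 4*5)/5 + p)*(p + 3) = ((1/2)*(1/5)*(3 + 5 + 20) + p)*(3 + p) = ((1/2)*(1/5)*28 + p)*(3 + p) = (14/5 + p)*(3 + p) = (3 + p)*(14/5 + p))
(U(22, 12) + J(3))**2 = ((-4 + 12) + (42/5 + 3**2 + (29/5)*3))**2 = (8 + (42/5 + 9 + 87/5))**2 = (8 + 174/5)**2 = (214/5)**2 = 45796/25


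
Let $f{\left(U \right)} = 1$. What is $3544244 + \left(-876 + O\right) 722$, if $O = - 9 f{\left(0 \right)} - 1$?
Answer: $2904552$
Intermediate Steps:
$O = -10$ ($O = \left(-9\right) 1 - 1 = -9 + \left(-6 + 5\right) = -9 - 1 = -10$)
$3544244 + \left(-876 + O\right) 722 = 3544244 + \left(-876 - 10\right) 722 = 3544244 - 639692 = 2904552$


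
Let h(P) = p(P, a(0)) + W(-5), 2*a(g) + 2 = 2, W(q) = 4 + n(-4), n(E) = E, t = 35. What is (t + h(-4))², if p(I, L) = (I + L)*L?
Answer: 1225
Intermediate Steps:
W(q) = 0 (W(q) = 4 - 4 = 0)
a(g) = 0 (a(g) = -1 + (½)*2 = -1 + 1 = 0)
p(I, L) = L*(I + L)
h(P) = 0 (h(P) = 0*(P + 0) + 0 = 0*P + 0 = 0 + 0 = 0)
(t + h(-4))² = (35 + 0)² = 35² = 1225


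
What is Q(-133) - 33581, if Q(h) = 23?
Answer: -33558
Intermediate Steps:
Q(-133) - 33581 = 23 - 33581 = -33558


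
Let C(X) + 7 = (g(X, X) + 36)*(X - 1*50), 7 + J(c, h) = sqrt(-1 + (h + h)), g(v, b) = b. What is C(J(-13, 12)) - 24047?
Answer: -25684 - 28*sqrt(23) ≈ -25818.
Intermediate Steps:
J(c, h) = -7 + sqrt(-1 + 2*h) (J(c, h) = -7 + sqrt(-1 + (h + h)) = -7 + sqrt(-1 + 2*h))
C(X) = -7 + (-50 + X)*(36 + X) (C(X) = -7 + (X + 36)*(X - 1*50) = -7 + (36 + X)*(X - 50) = -7 + (36 + X)*(-50 + X) = -7 + (-50 + X)*(36 + X))
C(J(-13, 12)) - 24047 = (-1807 + (-7 + sqrt(-1 + 2*12))**2 - 14*(-7 + sqrt(-1 + 2*12))) - 24047 = (-1807 + (-7 + sqrt(-1 + 24))**2 - 14*(-7 + sqrt(-1 + 24))) - 24047 = (-1807 + (-7 + sqrt(23))**2 - 14*(-7 + sqrt(23))) - 24047 = (-1807 + (-7 + sqrt(23))**2 + (98 - 14*sqrt(23))) - 24047 = (-1709 + (-7 + sqrt(23))**2 - 14*sqrt(23)) - 24047 = -25756 + (-7 + sqrt(23))**2 - 14*sqrt(23)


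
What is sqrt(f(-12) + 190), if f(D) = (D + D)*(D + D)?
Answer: sqrt(766) ≈ 27.677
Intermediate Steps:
f(D) = 4*D**2 (f(D) = (2*D)*(2*D) = 4*D**2)
sqrt(f(-12) + 190) = sqrt(4*(-12)**2 + 190) = sqrt(4*144 + 190) = sqrt(576 + 190) = sqrt(766)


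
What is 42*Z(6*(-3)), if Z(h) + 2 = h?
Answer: -840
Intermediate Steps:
Z(h) = -2 + h
42*Z(6*(-3)) = 42*(-2 + 6*(-3)) = 42*(-2 - 18) = 42*(-20) = -840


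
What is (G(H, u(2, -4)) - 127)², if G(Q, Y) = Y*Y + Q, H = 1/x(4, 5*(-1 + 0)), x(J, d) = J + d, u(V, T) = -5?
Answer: 10609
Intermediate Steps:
H = -1 (H = 1/(4 + 5*(-1 + 0)) = 1/(4 + 5*(-1)) = 1/(4 - 5) = 1/(-1) = -1)
G(Q, Y) = Q + Y² (G(Q, Y) = Y² + Q = Q + Y²)
(G(H, u(2, -4)) - 127)² = ((-1 + (-5)²) - 127)² = ((-1 + 25) - 127)² = (24 - 127)² = (-103)² = 10609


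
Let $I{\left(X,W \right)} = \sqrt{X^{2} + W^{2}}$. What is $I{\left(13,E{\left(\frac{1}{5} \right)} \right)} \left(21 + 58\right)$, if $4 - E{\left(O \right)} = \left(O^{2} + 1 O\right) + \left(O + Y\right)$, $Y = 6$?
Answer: $\frac{79 \sqrt{109346}}{25} \approx 1044.9$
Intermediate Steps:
$E{\left(O \right)} = -2 - O^{2} - 2 O$ ($E{\left(O \right)} = 4 - \left(\left(O^{2} + 1 O\right) + \left(O + 6\right)\right) = 4 - \left(\left(O^{2} + O\right) + \left(6 + O\right)\right) = 4 - \left(\left(O + O^{2}\right) + \left(6 + O\right)\right) = 4 - \left(6 + O^{2} + 2 O\right) = -2 - O^{2} - 2 O$)
$I{\left(X,W \right)} = \sqrt{W^{2} + X^{2}}$
$I{\left(13,E{\left(\frac{1}{5} \right)} \right)} \left(21 + 58\right) = \sqrt{\left(-2 - \left(\frac{1}{5}\right)^{2} - \frac{2}{5}\right)^{2} + 13^{2}} \left(21 + 58\right) = \sqrt{\left(-2 - \left(\frac{1}{5}\right)^{2} - \frac{2}{5}\right)^{2} + 169} \cdot 79 = \sqrt{\left(-2 - \frac{1}{25} - \frac{2}{5}\right)^{2} + 169} \cdot 79 = \sqrt{\left(- \frac{61}{25}\right)^{2} + 169} \cdot 79 = \sqrt{\frac{3721}{625} + 169} \cdot 79 = \sqrt{\frac{109346}{625}} \cdot 79 = \frac{\sqrt{109346}}{25} \cdot 79 = \frac{79 \sqrt{109346}}{25}$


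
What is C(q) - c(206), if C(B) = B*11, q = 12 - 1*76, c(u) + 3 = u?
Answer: -907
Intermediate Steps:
c(u) = -3 + u
q = -64 (q = 12 - 76 = -64)
C(B) = 11*B
C(q) - c(206) = 11*(-64) - (-3 + 206) = -704 - 1*203 = -704 - 203 = -907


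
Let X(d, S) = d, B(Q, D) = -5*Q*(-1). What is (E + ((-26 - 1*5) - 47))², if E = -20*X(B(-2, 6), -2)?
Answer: 14884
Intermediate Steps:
B(Q, D) = 5*Q
E = 200 (E = -100*(-2) = -20*(-10) = 200)
(E + ((-26 - 1*5) - 47))² = (200 + ((-26 - 1*5) - 47))² = (200 + ((-26 - 5) - 47))² = (200 + (-31 - 47))² = (200 - 78)² = 122² = 14884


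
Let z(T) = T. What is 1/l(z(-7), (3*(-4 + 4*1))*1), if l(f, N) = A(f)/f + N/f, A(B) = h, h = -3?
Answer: 7/3 ≈ 2.3333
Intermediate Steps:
A(B) = -3
l(f, N) = -3/f + N/f
1/l(z(-7), (3*(-4 + 4*1))*1) = 1/((-3 + (3*(-4 + 4*1))*1)/(-7)) = 1/(-(-3 + (3*(-4 + 4))*1)/7) = 1/(-(-3 + (3*0)*1)/7) = 1/(-(-3 + 0*1)/7) = 1/(-(-3 + 0)/7) = 1/(-⅐*(-3)) = 1/(3/7) = 7/3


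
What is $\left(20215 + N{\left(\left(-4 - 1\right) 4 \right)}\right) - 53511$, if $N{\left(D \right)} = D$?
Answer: $-33316$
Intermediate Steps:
$\left(20215 + N{\left(\left(-4 - 1\right) 4 \right)}\right) - 53511 = \left(20215 + \left(-4 - 1\right) 4\right) - 53511 = \left(20215 - 20\right) - 53511 = 20195 - 53511 = -33316$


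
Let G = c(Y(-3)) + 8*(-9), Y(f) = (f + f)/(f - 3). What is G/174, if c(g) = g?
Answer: -71/174 ≈ -0.40805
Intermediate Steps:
Y(f) = 2*f/(-3 + f) (Y(f) = (2*f)/(-3 + f) = 2*f/(-3 + f))
G = -71 (G = 2*(-3)/(-3 - 3) + 8*(-9) = 2*(-3)/(-6) - 72 = 2*(-3)*(-⅙) - 72 = 1 - 72 = -71)
G/174 = -71/174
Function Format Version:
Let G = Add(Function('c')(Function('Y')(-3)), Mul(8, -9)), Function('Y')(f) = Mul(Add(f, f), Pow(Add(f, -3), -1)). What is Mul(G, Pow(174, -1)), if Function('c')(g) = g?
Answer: Rational(-71, 174) ≈ -0.40805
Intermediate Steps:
Function('Y')(f) = Mul(2, f, Pow(Add(-3, f), -1)) (Function('Y')(f) = Mul(Mul(2, f), Pow(Add(-3, f), -1)) = Mul(2, f, Pow(Add(-3, f), -1)))
G = -71 (G = Add(Mul(2, -3, Pow(Add(-3, -3), -1)), Mul(8, -9)) = Add(Mul(2, -3, Pow(-6, -1)), -72) = Add(Mul(2, -3, Rational(-1, 6)), -72) = Add(1, -72) = -71)
Mul(G, Pow(174, -1)) = Mul(-71, Pow(174, -1)) = Mul(-71, Rational(1, 174)) = Rational(-71, 174)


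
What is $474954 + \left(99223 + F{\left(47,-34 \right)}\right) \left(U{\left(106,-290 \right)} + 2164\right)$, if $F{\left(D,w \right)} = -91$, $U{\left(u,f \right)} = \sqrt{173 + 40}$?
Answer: $214996602 + 99132 \sqrt{213} \approx 2.1644 \cdot 10^{8}$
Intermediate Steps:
$U{\left(u,f \right)} = \sqrt{213}$
$474954 + \left(99223 + F{\left(47,-34 \right)}\right) \left(U{\left(106,-290 \right)} + 2164\right) = 474954 + \left(99223 - 91\right) \left(\sqrt{213} + 2164\right) = 474954 + 99132 \left(2164 + \sqrt{213}\right) = 474954 + \left(214521648 + 99132 \sqrt{213}\right) = 214996602 + 99132 \sqrt{213}$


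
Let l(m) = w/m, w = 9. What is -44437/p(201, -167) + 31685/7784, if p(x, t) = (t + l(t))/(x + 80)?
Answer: 219362445929/2934568 ≈ 74751.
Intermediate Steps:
l(m) = 9/m
p(x, t) = (t + 9/t)/(80 + x) (p(x, t) = (t + 9/t)/(x + 80) = (t + 9/t)/(80 + x))
-44437/p(201, -167) + 31685/7784 = -44437*(-167*(80 + 201)/(9 + (-167)²)) + 31685/7784 = -44437*(-46927/(9 + 27889)) + 31685*(1/7784) = -44437/((-1/167*1/281*27898)) + 31685/7784 = -44437/(-27898/46927) + 31685/7784 = -44437*(-46927/27898) + 31685/7784 = 56359327/754 + 31685/7784 = 219362445929/2934568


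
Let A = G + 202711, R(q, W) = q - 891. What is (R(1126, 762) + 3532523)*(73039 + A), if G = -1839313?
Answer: -5523689696754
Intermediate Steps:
R(q, W) = -891 + q
A = -1636602 (A = -1839313 + 202711 = -1636602)
(R(1126, 762) + 3532523)*(73039 + A) = ((-891 + 1126) + 3532523)*(73039 - 1636602) = (235 + 3532523)*(-1563563) = 3532758*(-1563563) = -5523689696754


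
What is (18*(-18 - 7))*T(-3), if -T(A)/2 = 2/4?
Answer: 450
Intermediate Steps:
T(A) = -1 (T(A) = -4/4 = -2*½ = -1)
(18*(-18 - 7))*T(-3) = (18*(-18 - 7))*(-1) = (18*(-25))*(-1) = -450*(-1) = 450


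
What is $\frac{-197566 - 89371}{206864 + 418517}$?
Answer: $- \frac{286937}{625381} \approx -0.45882$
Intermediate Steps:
$\frac{-197566 - 89371}{206864 + 418517} = - \frac{286937}{625381}$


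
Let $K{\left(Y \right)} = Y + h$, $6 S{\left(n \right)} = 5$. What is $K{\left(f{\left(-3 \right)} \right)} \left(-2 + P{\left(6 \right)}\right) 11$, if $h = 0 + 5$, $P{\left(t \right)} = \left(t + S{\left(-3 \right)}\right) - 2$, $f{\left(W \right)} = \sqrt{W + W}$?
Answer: $\frac{935}{6} + \frac{187 i \sqrt{6}}{6} \approx 155.83 + 76.342 i$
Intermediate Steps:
$S{\left(n \right)} = \frac{5}{6}$ ($S{\left(n \right)} = \frac{1}{6} \cdot 5 = \frac{5}{6}$)
$f{\left(W \right)} = \sqrt{2} \sqrt{W}$ ($f{\left(W \right)} = \sqrt{2 W} = \sqrt{2} \sqrt{W}$)
$P{\left(t \right)} = - \frac{7}{6} + t$ ($P{\left(t \right)} = \left(t + \frac{5}{6}\right) - 2 = \left(\frac{5}{6} + t\right) - 2 = - \frac{7}{6} + t$)
$h = 5$
$K{\left(Y \right)} = 5 + Y$ ($K{\left(Y \right)} = Y + 5 = 5 + Y$)
$K{\left(f{\left(-3 \right)} \right)} \left(-2 + P{\left(6 \right)}\right) 11 = \left(5 + \sqrt{2} \sqrt{-3}\right) \left(-2 + \left(- \frac{7}{6} + 6\right)\right) 11 = \left(5 + \sqrt{2} i \sqrt{3}\right) \left(-2 + \frac{29}{6}\right) 11 = \left(5 + i \sqrt{6}\right) \frac{17}{6} \cdot 11 = \left(\frac{85}{6} + \frac{17 i \sqrt{6}}{6}\right) 11 = \frac{935}{6} + \frac{187 i \sqrt{6}}{6}$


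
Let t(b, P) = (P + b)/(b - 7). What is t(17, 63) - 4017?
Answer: -4009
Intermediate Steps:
t(b, P) = (P + b)/(-7 + b)
t(17, 63) - 4017 = (63 + 17)/(-7 + 17) - 4017 = 80/10 - 4017 = (⅒)*80 - 4017 = 8 - 4017 = -4009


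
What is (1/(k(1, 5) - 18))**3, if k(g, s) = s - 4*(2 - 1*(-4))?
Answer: -1/50653 ≈ -1.9742e-5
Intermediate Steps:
k(g, s) = -24 + s (k(g, s) = s - 4*(2 + 4) = s - 4*6 = s - 24 = -24 + s)
(1/(k(1, 5) - 18))**3 = (1/((-24 + 5) - 18))**3 = (1/(-19 - 18))**3 = (1/(-37))**3 = (-1/37)**3 = -1/50653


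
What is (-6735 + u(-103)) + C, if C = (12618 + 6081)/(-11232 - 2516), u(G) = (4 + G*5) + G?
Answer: -101052751/13748 ≈ -7350.4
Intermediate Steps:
u(G) = 4 + 6*G (u(G) = (4 + 5*G) + G = 4 + 6*G)
C = -18699/13748 (C = 18699/(-13748) = 18699*(-1/13748) = -18699/13748 ≈ -1.3601)
(-6735 + u(-103)) + C = (-6735 + (4 + 6*(-103))) - 18699/13748 = (-6735 + (4 - 618)) - 18699/13748 = (-6735 - 614) - 18699/13748 = -7349 - 18699/13748 = -101052751/13748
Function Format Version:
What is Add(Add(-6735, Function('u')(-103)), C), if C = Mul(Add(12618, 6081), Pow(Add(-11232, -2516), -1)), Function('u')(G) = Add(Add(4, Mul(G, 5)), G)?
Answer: Rational(-101052751, 13748) ≈ -7350.4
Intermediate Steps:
Function('u')(G) = Add(4, Mul(6, G)) (Function('u')(G) = Add(Add(4, Mul(5, G)), G) = Add(4, Mul(6, G)))
C = Rational(-18699, 13748) (C = Mul(18699, Pow(-13748, -1)) = Mul(18699, Rational(-1, 13748)) = Rational(-18699, 13748) ≈ -1.3601)
Add(Add(-6735, Function('u')(-103)), C) = Add(Add(-6735, Add(4, Mul(6, -103))), Rational(-18699, 13748)) = Add(Add(-6735, Add(4, -618)), Rational(-18699, 13748)) = Add(Add(-6735, -614), Rational(-18699, 13748)) = Add(-7349, Rational(-18699, 13748)) = Rational(-101052751, 13748)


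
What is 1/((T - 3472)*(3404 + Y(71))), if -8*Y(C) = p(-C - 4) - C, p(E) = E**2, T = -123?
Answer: -4/38966205 ≈ -1.0265e-7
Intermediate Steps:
Y(C) = -(-4 - C)**2/8 + C/8 (Y(C) = -((-C - 4)**2 - C)/8 = -((-4 - C)**2 - C)/8 = -(-4 - C)**2/8 + C/8)
1/((T - 3472)*(3404 + Y(71))) = 1/((-123 - 3472)*(3404 + (-(4 + 71)**2/8 + (1/8)*71))) = 1/(-3595*(3404 + (-1/8*75**2 + 71/8))) = 1/(-3595*(3404 + (-1/8*5625 + 71/8))) = 1/(-3595*(3404 + (-5625/8 + 71/8))) = 1/(-3595*(3404 - 2777/4)) = 1/(-3595*10839/4) = 1/(-38966205/4) = -4/38966205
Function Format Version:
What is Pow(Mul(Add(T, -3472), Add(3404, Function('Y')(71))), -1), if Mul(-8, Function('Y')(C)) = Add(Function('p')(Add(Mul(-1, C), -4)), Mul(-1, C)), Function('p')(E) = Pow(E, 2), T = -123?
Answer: Rational(-4, 38966205) ≈ -1.0265e-7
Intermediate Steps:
Function('Y')(C) = Add(Mul(Rational(-1, 8), Pow(Add(-4, Mul(-1, C)), 2)), Mul(Rational(1, 8), C)) (Function('Y')(C) = Mul(Rational(-1, 8), Add(Pow(Add(Mul(-1, C), -4), 2), Mul(-1, C))) = Mul(Rational(-1, 8), Add(Pow(Add(-4, Mul(-1, C)), 2), Mul(-1, C))) = Add(Mul(Rational(-1, 8), Pow(Add(-4, Mul(-1, C)), 2)), Mul(Rational(1, 8), C)))
Pow(Mul(Add(T, -3472), Add(3404, Function('Y')(71))), -1) = Pow(Mul(Add(-123, -3472), Add(3404, Add(Mul(Rational(-1, 8), Pow(Add(4, 71), 2)), Mul(Rational(1, 8), 71)))), -1) = Pow(Mul(-3595, Add(3404, Add(Mul(Rational(-1, 8), Pow(75, 2)), Rational(71, 8)))), -1) = Pow(Mul(-3595, Add(3404, Add(Mul(Rational(-1, 8), 5625), Rational(71, 8)))), -1) = Pow(Mul(-3595, Add(3404, Add(Rational(-5625, 8), Rational(71, 8)))), -1) = Pow(Mul(-3595, Add(3404, Rational(-2777, 4))), -1) = Pow(Mul(-3595, Rational(10839, 4)), -1) = Pow(Rational(-38966205, 4), -1) = Rational(-4, 38966205)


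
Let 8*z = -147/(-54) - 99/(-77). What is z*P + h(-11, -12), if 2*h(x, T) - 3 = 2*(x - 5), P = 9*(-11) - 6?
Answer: -3221/48 ≈ -67.104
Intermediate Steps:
P = -105 (P = -99 - 6 = -105)
z = 505/1008 (z = (-147/(-54) - 99/(-77))/8 = (-147*(-1/54) - 99*(-1/77))/8 = (49/18 + 9/7)/8 = (1/8)*(505/126) = 505/1008 ≈ 0.50099)
h(x, T) = -7/2 + x (h(x, T) = 3/2 + (2*(x - 5))/2 = 3/2 + (2*(-5 + x))/2 = 3/2 + (-10 + 2*x)/2 = 3/2 + (-5 + x) = -7/2 + x)
z*P + h(-11, -12) = (505/1008)*(-105) + (-7/2 - 11) = -2525/48 - 29/2 = -3221/48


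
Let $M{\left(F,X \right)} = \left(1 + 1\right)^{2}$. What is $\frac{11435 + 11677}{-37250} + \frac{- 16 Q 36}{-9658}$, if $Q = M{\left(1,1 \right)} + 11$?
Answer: $\frac{24656076}{89940125} \approx 0.27414$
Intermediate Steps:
$M{\left(F,X \right)} = 4$ ($M{\left(F,X \right)} = 2^{2} = 4$)
$Q = 15$ ($Q = 4 + 11 = 15$)
$\frac{11435 + 11677}{-37250} + \frac{- 16 Q 36}{-9658} = \frac{11435 + 11677}{-37250} + \frac{\left(-16\right) 15 \cdot 36}{-9658} = 23112 \left(- \frac{1}{37250}\right) + \left(-240\right) 36 \left(- \frac{1}{9658}\right) = - \frac{11556}{18625} - - \frac{4320}{4829} = - \frac{11556}{18625} + \frac{4320}{4829} = \frac{24656076}{89940125}$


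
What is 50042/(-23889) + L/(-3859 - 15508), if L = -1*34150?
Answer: -153354064/462658263 ≈ -0.33146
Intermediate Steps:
L = -34150
50042/(-23889) + L/(-3859 - 15508) = 50042/(-23889) - 34150/(-3859 - 15508) = 50042*(-1/23889) - 34150/(-19367) = -50042/23889 - 34150*(-1/19367) = -50042/23889 + 34150/19367 = -153354064/462658263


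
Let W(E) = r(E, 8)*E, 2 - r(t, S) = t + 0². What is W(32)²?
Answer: 921600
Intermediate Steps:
r(t, S) = 2 - t (r(t, S) = 2 - (t + 0²) = 2 - (t + 0) = 2 - t)
W(E) = E*(2 - E) (W(E) = (2 - E)*E = E*(2 - E))
W(32)² = (32*(2 - 1*32))² = (32*(2 - 32))² = (32*(-30))² = (-960)² = 921600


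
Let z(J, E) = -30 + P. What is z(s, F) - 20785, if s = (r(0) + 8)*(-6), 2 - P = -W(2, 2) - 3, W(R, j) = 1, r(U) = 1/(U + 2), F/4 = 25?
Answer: -20809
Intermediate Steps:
F = 100 (F = 4*25 = 100)
r(U) = 1/(2 + U)
P = 6 (P = 2 - (-1*1 - 3) = 2 - (-1 - 3) = 2 - 1*(-4) = 2 + 4 = 6)
s = -51 (s = (1/(2 + 0) + 8)*(-6) = (1/2 + 8)*(-6) = (½ + 8)*(-6) = (17/2)*(-6) = -51)
z(J, E) = -24 (z(J, E) = -30 + 6 = -24)
z(s, F) - 20785 = -24 - 20785 = -20809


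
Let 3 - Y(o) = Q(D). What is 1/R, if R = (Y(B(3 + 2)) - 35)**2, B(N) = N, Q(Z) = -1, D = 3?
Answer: 1/961 ≈ 0.0010406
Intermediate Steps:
Y(o) = 4 (Y(o) = 3 - 1*(-1) = 3 + 1 = 4)
R = 961 (R = (4 - 35)**2 = (-31)**2 = 961)
1/R = 1/961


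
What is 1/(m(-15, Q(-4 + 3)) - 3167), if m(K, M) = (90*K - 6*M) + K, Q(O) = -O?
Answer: -1/4538 ≈ -0.00022036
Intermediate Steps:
m(K, M) = -6*M + 91*K (m(K, M) = (-6*M + 90*K) + K = -6*M + 91*K)
1/(m(-15, Q(-4 + 3)) - 3167) = 1/((-(-6)*(-4 + 3) + 91*(-15)) - 3167) = 1/((-(-6)*(-1) - 1365) - 3167) = 1/((-6*1 - 1365) - 3167) = 1/((-6 - 1365) - 3167) = 1/(-1371 - 3167) = 1/(-4538) = -1/4538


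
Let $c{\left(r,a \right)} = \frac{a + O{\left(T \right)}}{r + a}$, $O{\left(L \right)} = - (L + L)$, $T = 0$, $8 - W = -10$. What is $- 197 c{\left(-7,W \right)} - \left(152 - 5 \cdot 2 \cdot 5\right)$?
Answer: $- \frac{4668}{11} \approx -424.36$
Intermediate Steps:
$W = 18$ ($W = 8 - -10 = 8 + 10 = 18$)
$O{\left(L \right)} = - 2 L$
$c{\left(r,a \right)} = \frac{a}{a + r}$ ($c{\left(r,a \right)} = \frac{a - 0}{r + a} = \frac{a + 0}{a + r} = \frac{a}{a + r}$)
$- 197 c{\left(-7,W \right)} - \left(152 - 5 \cdot 2 \cdot 5\right) = - 197 \frac{18}{18 - 7} - \left(152 - 5 \cdot 2 \cdot 5\right) = - 197 \cdot \frac{18}{11} + \left(-152 + 10 \cdot 5\right) = - 197 \cdot 18 \cdot \frac{1}{11} + \left(-152 + 50\right) = \left(-197\right) \frac{18}{11} - 102 = - \frac{3546}{11} - 102 = - \frac{4668}{11}$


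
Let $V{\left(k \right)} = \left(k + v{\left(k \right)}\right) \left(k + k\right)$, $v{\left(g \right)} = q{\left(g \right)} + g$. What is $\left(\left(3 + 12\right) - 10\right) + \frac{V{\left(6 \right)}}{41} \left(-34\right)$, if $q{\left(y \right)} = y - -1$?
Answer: $- \frac{7547}{41} \approx -184.07$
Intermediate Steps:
$q{\left(y \right)} = 1 + y$ ($q{\left(y \right)} = y + 1 = 1 + y$)
$v{\left(g \right)} = 1 + 2 g$ ($v{\left(g \right)} = \left(1 + g\right) + g = 1 + 2 g$)
$V{\left(k \right)} = 2 k \left(1 + 3 k\right)$ ($V{\left(k \right)} = \left(k + \left(1 + 2 k\right)\right) \left(k + k\right) = \left(1 + 3 k\right) 2 k = 2 k \left(1 + 3 k\right)$)
$\left(\left(3 + 12\right) - 10\right) + \frac{V{\left(6 \right)}}{41} \left(-34\right) = \left(\left(3 + 12\right) - 10\right) + \frac{2 \cdot 6 \left(1 + 3 \cdot 6\right)}{41} \left(-34\right) = \left(15 - 10\right) + 2 \cdot 6 \left(1 + 18\right) \frac{1}{41} \left(-34\right) = 5 + 2 \cdot 6 \cdot 19 \cdot \frac{1}{41} \left(-34\right) = 5 + 228 \cdot \frac{1}{41} \left(-34\right) = 5 + \frac{228}{41} \left(-34\right) = 5 - \frac{7752}{41} = - \frac{7547}{41}$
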